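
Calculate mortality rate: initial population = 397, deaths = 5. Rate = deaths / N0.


Mortality rate = 5 / 397 = 0.012594 ≈ 0.0126

0.0126


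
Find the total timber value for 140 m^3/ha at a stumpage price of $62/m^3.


Value = 140 * 62 = $8680/ha

$8680/ha


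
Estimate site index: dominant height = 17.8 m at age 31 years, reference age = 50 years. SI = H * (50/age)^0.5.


50/31 = 1.61290
(1.61290)^0.5 = 1.27000
SI = 17.8 * 1.27000 = 22.6060 ≈ 22.6 m

22.6 m


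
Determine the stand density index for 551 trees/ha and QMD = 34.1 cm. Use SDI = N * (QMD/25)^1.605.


QMD/25 = 34.1/25 = 1.364
(1.364)^1.605 = exp(1.605 * ln(1.364)) = exp(1.605 * 0.310422) = exp(0.498227) = 1.64580
SDI = 551 * 1.64580 = 906.836 ≈ 907

907


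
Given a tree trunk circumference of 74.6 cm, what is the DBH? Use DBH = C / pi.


DBH = C / pi = 74.6 / 3.141593 = 23.7459 ≈ 23.75 cm

23.75 cm


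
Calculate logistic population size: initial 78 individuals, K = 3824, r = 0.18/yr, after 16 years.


(K - N0)/N0 = (3824 - 78)/78 = 3746/78 = 48.0256
r*t = 0.18 * 16 = 2.88; exp(-2.88) = 0.0561348
48.0256 * 0.0561348 = 2.69591
1 + 2.69591 = 3.69591
N = 3824 / 3.69591 = 1034.66 ≈ 1035

1035


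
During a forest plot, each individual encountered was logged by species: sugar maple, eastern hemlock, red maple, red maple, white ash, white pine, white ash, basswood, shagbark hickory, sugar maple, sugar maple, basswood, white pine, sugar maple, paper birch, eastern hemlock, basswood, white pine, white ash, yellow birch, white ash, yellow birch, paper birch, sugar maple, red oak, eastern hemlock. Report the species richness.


Total individuals logged = 26
Distinct species (count of individuals): sugar maple (5), eastern hemlock (3), red maple (2), white ash (4), white pine (3), basswood (3), shagbark hickory (1), paper birch (2), yellow birch (2), red oak (1)
Species richness = number of distinct species = 10

10


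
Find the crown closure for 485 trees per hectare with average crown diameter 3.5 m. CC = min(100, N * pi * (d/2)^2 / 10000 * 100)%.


(d/2)^2 = (3.5/2)^2 = 1.75^2 = 3.0625
Crown area = 3.141593 * 3.0625 = 9.62113 m^2
N * area / 10000 * 100 = 485 * 9.62113 / 10000 * 100 = 46.6625
CC = min(100, 46.6625) = 46.6625 ≈ 46.7%

46.7%


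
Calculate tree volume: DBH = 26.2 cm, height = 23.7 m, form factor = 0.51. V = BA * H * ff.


(D/200)^2 = (26.2/200)^2 = 0.131^2 = 0.017161
BA = 3.141593 * 0.017161 = 0.0539129 m^2
V = 0.0539129 * 23.7 * 0.51 = 0.651645 ≈ 0.652 m^3

0.652 m^3


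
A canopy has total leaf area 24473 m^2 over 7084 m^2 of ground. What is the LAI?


LAI = 24473 / 7084 = 3.4547 ≈ 3.45

3.45


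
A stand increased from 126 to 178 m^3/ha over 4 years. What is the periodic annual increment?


PAI = (V2 - V1) / period = (178 - 126) / 4 = 52 / 4 = 13.00 m^3/ha/yr

13.00 m^3/ha/yr


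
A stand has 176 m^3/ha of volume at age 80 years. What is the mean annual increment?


MAI = 176 / 80 = 2.20 m^3/ha/yr

2.20 m^3/ha/yr


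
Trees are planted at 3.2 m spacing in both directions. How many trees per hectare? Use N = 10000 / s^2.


N = 10000 / 3.2^2 = 10000 / 10.24 = 976.563 ≈ 977 trees/ha

977 trees/ha


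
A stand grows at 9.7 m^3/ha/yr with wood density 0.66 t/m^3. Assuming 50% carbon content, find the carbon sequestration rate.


C = 9.7 * 0.66 * 0.5 = 3.201 ≈ 3.20 t C/ha/yr

3.20 t C/ha/yr


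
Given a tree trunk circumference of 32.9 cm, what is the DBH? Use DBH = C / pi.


DBH = C / pi = 32.9 / 3.141593 = 10.4724 ≈ 10.47 cm

10.47 cm


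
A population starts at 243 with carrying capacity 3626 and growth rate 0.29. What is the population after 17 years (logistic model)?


(K - N0)/N0 = (3626 - 243)/243 = 3383/243 = 13.9218
r*t = 0.29 * 17 = 4.93; exp(-4.93) = 0.00722650
13.9218 * 0.00722650 = 0.100606
1 + 0.100606 = 1.10061
N = 3626 / 1.10061 = 3294.54 ≈ 3295

3295


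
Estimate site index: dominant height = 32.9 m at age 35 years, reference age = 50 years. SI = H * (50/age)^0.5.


50/35 = 1.42857
(1.42857)^0.5 = 1.19523
SI = 32.9 * 1.19523 = 39.3231 ≈ 39.3 m

39.3 m


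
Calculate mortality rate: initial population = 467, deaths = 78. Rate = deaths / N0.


Mortality rate = 78 / 467 = 0.167024 ≈ 0.1670

0.1670


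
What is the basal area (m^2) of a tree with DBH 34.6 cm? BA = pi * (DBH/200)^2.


D/200 = 34.6/200 = 0.173 m
(D/200)^2 = 0.173^2 = 0.029929
BA = 3.141593 * 0.029929 = 0.0940247 ≈ 0.0940 m^2

0.0940 m^2


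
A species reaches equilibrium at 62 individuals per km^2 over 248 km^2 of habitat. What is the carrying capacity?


K = 62 * 248 = 15376 individuals

15376 individuals


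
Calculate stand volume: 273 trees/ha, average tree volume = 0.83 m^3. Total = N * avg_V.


V_stand = 273 * 0.83 = 226.59 ≈ 226.6 m^3/ha

226.6 m^3/ha


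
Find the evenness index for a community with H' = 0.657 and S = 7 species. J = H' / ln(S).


ln(7) = 1.94591
J = H' / ln(S) = 0.657 / 1.94591 = 0.337631 ≈ 0.3376

0.3376


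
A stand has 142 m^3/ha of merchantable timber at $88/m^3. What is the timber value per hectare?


Value = 142 * 88 = $12496/ha

$12496/ha


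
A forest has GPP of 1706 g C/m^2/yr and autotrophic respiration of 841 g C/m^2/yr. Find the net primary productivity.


NPP = GPP - Ra = 1706 - 841 = 865 g C/m^2/yr

865 g C/m^2/yr


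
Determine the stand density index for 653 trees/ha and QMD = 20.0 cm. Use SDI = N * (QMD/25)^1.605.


QMD/25 = 20.0/25 = 0.8
(0.8)^1.605 = exp(1.605 * ln(0.8)) = exp(1.605 * (-0.223144)) = exp(-0.358146) = 0.698971
SDI = 653 * 0.698971 = 456.428 ≈ 456

456


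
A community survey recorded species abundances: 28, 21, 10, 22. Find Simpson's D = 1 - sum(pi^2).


Total N = 28 + 21 + 10 + 22 = 81
Per-species terms:
  p = 28/81 = 0.345679; p^2 = 0.345679^2 = 0.119494
  p = 21/81 = 0.259259; p^2 = 0.259259^2 = 0.067215
  p = 10/81 = 0.123457; p^2 = 0.123457^2 = 0.015242
  p = 22/81 = 0.271605; p^2 = 0.271605^2 = 0.073769
sum(p^2) = 0.119494 + 0.067215 + 0.015242 + 0.073769 = 0.275720
D = 1 - 0.275720 = 0.724280 ≈ 0.7243

0.7243


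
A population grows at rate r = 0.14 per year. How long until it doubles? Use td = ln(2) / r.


td = ln(2) / 0.14 = 0.693147 / 0.14 = 4.95105 ≈ 5.0 years

5.0 years


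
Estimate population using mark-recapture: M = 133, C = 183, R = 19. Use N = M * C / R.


N = M * C / R = 133 * 183 / 19 = 24339 / 19 = 1281

1281 individuals


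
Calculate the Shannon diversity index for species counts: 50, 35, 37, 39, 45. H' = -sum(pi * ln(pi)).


Total N = 50 + 35 + 37 + 39 + 45 = 206
Per-species terms:
  p = 50/206 = 0.242718; ln(p) = -1.415855; p*ln(p) = 0.242718 * (-1.415855) = -0.343653
  p = 35/206 = 0.169903; ln(p) = -1.772528; p*ln(p) = 0.169903 * (-1.772528) = -0.301158
  p = 37/206 = 0.179612; ln(p) = -1.716956; p*ln(p) = 0.179612 * (-1.716956) = -0.308386
  p = 39/206 = 0.189320; ln(p) = -1.664317; p*ln(p) = 0.189320 * (-1.664317) = -0.315088
  p = 45/206 = 0.218447; ln(p) = -1.521212; p*ln(p) = 0.218447 * (-1.521212) = -0.332304
sum(p*ln(p)) = (-0.343653) + (-0.301158) + (-0.308386) + (-0.315088) + (-0.332304) = -1.600589
H' = -(-1.600589) = 1.600589 ≈ 1.6006

1.6006


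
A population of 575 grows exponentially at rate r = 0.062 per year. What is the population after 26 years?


r*t = 0.062 * 26 = 1.612
exp(1.612) = 5.01283
N = 575 * 5.01283 = 2882.38 ≈ 2882

2882


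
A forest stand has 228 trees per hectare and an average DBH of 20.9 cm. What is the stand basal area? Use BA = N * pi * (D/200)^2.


(D/200)^2 = (20.9/200)^2 = 0.1045^2 = 0.01092025
Individual BA = 3.141593 * 0.01092025 = 0.0343070 m^2
Stand BA = 228 * 0.0343070 = 7.82200 ≈ 7.82 m^2/ha

7.82 m^2/ha


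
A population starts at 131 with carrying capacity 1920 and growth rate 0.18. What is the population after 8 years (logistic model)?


(K - N0)/N0 = (1920 - 131)/131 = 1789/131 = 13.6565
r*t = 0.18 * 8 = 1.44; exp(-1.44) = 0.236928
13.6565 * 0.236928 = 3.23561
1 + 3.23561 = 4.23561
N = 1920 / 4.23561 = 453.300 ≈ 453

453


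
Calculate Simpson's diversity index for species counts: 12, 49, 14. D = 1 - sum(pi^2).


Total N = 12 + 49 + 14 = 75
Per-species terms:
  p = 12/75 = 0.160000; p^2 = 0.160000^2 = 0.025600
  p = 49/75 = 0.653333; p^2 = 0.653333^2 = 0.426844
  p = 14/75 = 0.186667; p^2 = 0.186667^2 = 0.034845
sum(p^2) = 0.025600 + 0.426844 + 0.034845 = 0.487289
D = 1 - 0.487289 = 0.512711 ≈ 0.5127

0.5127


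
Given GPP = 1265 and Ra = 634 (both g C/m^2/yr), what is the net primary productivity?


NPP = GPP - Ra = 1265 - 634 = 631 g C/m^2/yr

631 g C/m^2/yr


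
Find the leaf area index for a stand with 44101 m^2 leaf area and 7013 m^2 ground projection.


LAI = 44101 / 7013 = 6.2885 ≈ 6.29

6.29


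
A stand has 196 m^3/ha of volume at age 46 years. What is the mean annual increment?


MAI = 196 / 46 = 4.2609 ≈ 4.26 m^3/ha/yr

4.26 m^3/ha/yr


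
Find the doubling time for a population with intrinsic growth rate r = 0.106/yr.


td = ln(2) / 0.106 = 0.693147 / 0.106 = 6.53912 ≈ 6.5 years

6.5 years


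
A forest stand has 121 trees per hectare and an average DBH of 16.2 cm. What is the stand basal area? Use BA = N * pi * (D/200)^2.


(D/200)^2 = (16.2/200)^2 = 0.081^2 = 0.006561
Individual BA = 3.141593 * 0.006561 = 0.0206120 m^2
Stand BA = 121 * 0.0206120 = 2.49405 ≈ 2.49 m^2/ha

2.49 m^2/ha


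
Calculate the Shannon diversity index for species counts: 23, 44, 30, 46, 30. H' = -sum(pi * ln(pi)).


Total N = 23 + 44 + 30 + 46 + 30 = 173
Per-species terms:
  p = 23/173 = 0.132948; ln(p) = -2.017797; p*ln(p) = 0.132948 * (-2.017797) = -0.268262
  p = 44/173 = 0.254335; ln(p) = -1.369103; p*ln(p) = 0.254335 * (-1.369103) = -0.348211
  p = 30/173 = 0.173410; ln(p) = -1.752097; p*ln(p) = 0.173410 * (-1.752097) = -0.303831
  p = 46/173 = 0.265896; ln(p) = -1.324650; p*ln(p) = 0.265896 * (-1.324650) = -0.352219
  p = 30/173 = 0.173410; ln(p) = -1.752097; p*ln(p) = 0.173410 * (-1.752097) = -0.303831
sum(p*ln(p)) = (-0.268262) + (-0.348211) + (-0.303831) + (-0.352219) + (-0.303831) = -1.576354
H' = -(-1.576354) = 1.576354 ≈ 1.5764

1.5764


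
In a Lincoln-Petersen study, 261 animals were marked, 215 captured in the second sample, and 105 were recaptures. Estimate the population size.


N = M * C / R = 261 * 215 / 105 = 56115 / 105 = 534.43 ≈ 534

534 individuals


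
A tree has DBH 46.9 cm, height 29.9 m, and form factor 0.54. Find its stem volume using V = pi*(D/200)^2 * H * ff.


(D/200)^2 = (46.9/200)^2 = 0.2345^2 = 0.05499025
BA = 3.141593 * 0.05499025 = 0.172757 m^2
V = 0.172757 * 29.9 * 0.54 = 2.78933 ≈ 2.789 m^3

2.789 m^3


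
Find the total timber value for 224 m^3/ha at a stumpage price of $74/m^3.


Value = 224 * 74 = $16576/ha

$16576/ha


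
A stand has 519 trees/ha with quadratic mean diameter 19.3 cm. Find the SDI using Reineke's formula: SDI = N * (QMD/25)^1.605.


QMD/25 = 19.3/25 = 0.772
(0.772)^1.605 = exp(1.605 * ln(0.772)) = exp(1.605 * (-0.258771)) = exp(-0.415327) = 0.660124
SDI = 519 * 0.660124 = 342.604 ≈ 343

343


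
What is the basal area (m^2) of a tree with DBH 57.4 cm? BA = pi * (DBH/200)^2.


D/200 = 57.4/200 = 0.287 m
(D/200)^2 = 0.287^2 = 0.082369
BA = 3.141593 * 0.082369 = 0.258770 ≈ 0.2588 m^2

0.2588 m^2


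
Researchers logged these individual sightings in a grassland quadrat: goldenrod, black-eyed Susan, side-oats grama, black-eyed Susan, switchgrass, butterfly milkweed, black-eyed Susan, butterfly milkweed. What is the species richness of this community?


Total individuals logged = 8
Distinct species (count of individuals): goldenrod (1), black-eyed Susan (3), side-oats grama (1), switchgrass (1), butterfly milkweed (2)
Species richness = number of distinct species = 5

5


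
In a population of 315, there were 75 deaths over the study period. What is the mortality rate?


Mortality rate = 75 / 315 = 0.238095 ≈ 0.2381

0.2381


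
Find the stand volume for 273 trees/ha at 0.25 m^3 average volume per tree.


V_stand = 273 * 0.25 = 68.25 ≈ 68.3 m^3/ha

68.3 m^3/ha


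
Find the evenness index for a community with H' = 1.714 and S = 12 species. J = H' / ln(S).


ln(12) = 2.48491
J = H' / ln(S) = 1.714 / 2.48491 = 0.689763 ≈ 0.6898

0.6898


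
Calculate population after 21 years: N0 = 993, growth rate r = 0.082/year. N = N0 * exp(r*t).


r*t = 0.082 * 21 = 1.722
exp(1.722) = 5.59571
N = 993 * 5.59571 = 5556.54 ≈ 5557

5557


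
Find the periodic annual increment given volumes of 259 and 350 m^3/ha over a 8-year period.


PAI = (V2 - V1) / period = (350 - 259) / 8 = 91 / 8 = 11.3750 ≈ 11.38 m^3/ha/yr

11.38 m^3/ha/yr


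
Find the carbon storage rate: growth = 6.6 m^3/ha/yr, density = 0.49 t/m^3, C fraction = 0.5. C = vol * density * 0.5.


C = 6.6 * 0.49 * 0.5 = 1.617 ≈ 1.62 t C/ha/yr

1.62 t C/ha/yr


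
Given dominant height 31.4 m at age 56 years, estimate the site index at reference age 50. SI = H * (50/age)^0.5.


50/56 = 0.892857
(0.892857)^0.5 = 0.944911
SI = 31.4 * 0.944911 = 29.6702 ≈ 29.7 m

29.7 m


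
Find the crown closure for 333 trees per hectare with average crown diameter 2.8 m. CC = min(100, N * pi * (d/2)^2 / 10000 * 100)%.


(d/2)^2 = (2.8/2)^2 = 1.4^2 = 1.96
Crown area = 3.141593 * 1.96 = 6.15752 m^2
N * area / 10000 * 100 = 333 * 6.15752 / 10000 * 100 = 20.5045
CC = min(100, 20.5045) = 20.5045 ≈ 20.5%

20.5%


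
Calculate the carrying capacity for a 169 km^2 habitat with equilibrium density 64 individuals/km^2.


K = 64 * 169 = 10816 individuals

10816 individuals


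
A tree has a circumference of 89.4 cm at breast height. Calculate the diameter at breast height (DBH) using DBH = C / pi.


DBH = C / pi = 89.4 / 3.141593 = 28.4569 ≈ 28.46 cm

28.46 cm


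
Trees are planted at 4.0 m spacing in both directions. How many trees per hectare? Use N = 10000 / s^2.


N = 10000 / 4.0^2 = 10000 / 16 = 625.000 ≈ 625 trees/ha

625 trees/ha


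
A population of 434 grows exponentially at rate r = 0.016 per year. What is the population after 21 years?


r*t = 0.016 * 21 = 0.336
exp(0.336) = 1.39934
N = 434 * 1.39934 = 607.314 ≈ 607

607


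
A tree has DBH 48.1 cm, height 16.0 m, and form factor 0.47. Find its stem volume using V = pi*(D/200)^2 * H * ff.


(D/200)^2 = (48.1/200)^2 = 0.2405^2 = 0.05784025
BA = 3.141593 * 0.05784025 = 0.181711 m^2
V = 0.181711 * 16.0 * 0.47 = 1.36647 ≈ 1.366 m^3

1.366 m^3


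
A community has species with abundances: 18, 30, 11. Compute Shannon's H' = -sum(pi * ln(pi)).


Total N = 18 + 30 + 11 = 59
Per-species terms:
  p = 18/59 = 0.305085; ln(p) = -1.187165; p*ln(p) = 0.305085 * (-1.187165) = -0.362186
  p = 30/59 = 0.508475; ln(p) = -0.676339; p*ln(p) = 0.508475 * (-0.676339) = -0.343901
  p = 11/59 = 0.186441; ln(p) = -1.679640; p*ln(p) = 0.186441 * (-1.679640) = -0.313154
sum(p*ln(p)) = (-0.362186) + (-0.343901) + (-0.313154) = -1.019241
H' = -(-1.019241) = 1.019241 ≈ 1.0192

1.0192


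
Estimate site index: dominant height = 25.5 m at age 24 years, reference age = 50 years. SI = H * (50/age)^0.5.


50/24 = 2.08333
(2.08333)^0.5 = 1.44337
SI = 25.5 * 1.44337 = 36.8059 ≈ 36.8 m

36.8 m


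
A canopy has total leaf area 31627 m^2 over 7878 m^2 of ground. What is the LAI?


LAI = 31627 / 7878 = 4.0146 ≈ 4.01

4.01


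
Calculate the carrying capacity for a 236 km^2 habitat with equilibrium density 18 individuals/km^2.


K = 18 * 236 = 4248 individuals

4248 individuals


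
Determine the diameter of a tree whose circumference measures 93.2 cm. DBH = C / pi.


DBH = C / pi = 93.2 / 3.141593 = 29.6665 ≈ 29.67 cm

29.67 cm


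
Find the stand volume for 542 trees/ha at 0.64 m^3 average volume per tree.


V_stand = 542 * 0.64 = 346.88 ≈ 346.9 m^3/ha

346.9 m^3/ha


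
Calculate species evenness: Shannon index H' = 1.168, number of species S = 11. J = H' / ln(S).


ln(11) = 2.39790
J = H' / ln(S) = 1.168 / 2.39790 = 0.487093 ≈ 0.4871

0.4871


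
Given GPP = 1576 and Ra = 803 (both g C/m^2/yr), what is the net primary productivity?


NPP = GPP - Ra = 1576 - 803 = 773 g C/m^2/yr

773 g C/m^2/yr


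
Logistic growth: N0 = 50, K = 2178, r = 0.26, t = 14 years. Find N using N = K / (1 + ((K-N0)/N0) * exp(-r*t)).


(K - N0)/N0 = (2178 - 50)/50 = 2128/50 = 42.5600
r*t = 0.26 * 14 = 3.64; exp(-3.64) = 0.0262523
42.5600 * 0.0262523 = 1.11730
1 + 1.11730 = 2.11730
N = 2178 / 2.11730 = 1028.67 ≈ 1029

1029


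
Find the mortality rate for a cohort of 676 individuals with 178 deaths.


Mortality rate = 178 / 676 = 0.263314 ≈ 0.2633

0.2633


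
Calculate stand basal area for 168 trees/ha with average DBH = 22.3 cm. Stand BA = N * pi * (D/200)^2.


(D/200)^2 = (22.3/200)^2 = 0.1115^2 = 0.01243225
Individual BA = 3.141593 * 0.01243225 = 0.0390571 m^2
Stand BA = 168 * 0.0390571 = 6.56159 ≈ 6.56 m^2/ha

6.56 m^2/ha


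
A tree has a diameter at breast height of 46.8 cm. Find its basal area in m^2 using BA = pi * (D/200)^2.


D/200 = 46.8/200 = 0.234 m
(D/200)^2 = 0.234^2 = 0.054756
BA = 3.141593 * 0.054756 = 0.172021 ≈ 0.1720 m^2

0.1720 m^2


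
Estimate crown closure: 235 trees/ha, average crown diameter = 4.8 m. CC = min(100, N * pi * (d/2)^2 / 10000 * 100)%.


(d/2)^2 = (4.8/2)^2 = 2.4^2 = 5.76
Crown area = 3.141593 * 5.76 = 18.0956 m^2
N * area / 10000 * 100 = 235 * 18.0956 / 10000 * 100 = 42.5247
CC = min(100, 42.5247) = 42.5247 ≈ 42.5%

42.5%


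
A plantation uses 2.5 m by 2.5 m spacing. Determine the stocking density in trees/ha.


N = 10000 / 2.5^2 = 10000 / 6.25 = 1600.00 ≈ 1600 trees/ha

1600 trees/ha


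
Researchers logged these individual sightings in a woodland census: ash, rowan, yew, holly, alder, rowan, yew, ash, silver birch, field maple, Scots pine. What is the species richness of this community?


Total individuals logged = 11
Distinct species (count of individuals): ash (2), rowan (2), yew (2), holly (1), alder (1), silver birch (1), field maple (1), Scots pine (1)
Species richness = number of distinct species = 8

8


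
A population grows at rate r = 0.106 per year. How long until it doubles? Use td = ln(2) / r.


td = ln(2) / 0.106 = 0.693147 / 0.106 = 6.53912 ≈ 6.5 years

6.5 years


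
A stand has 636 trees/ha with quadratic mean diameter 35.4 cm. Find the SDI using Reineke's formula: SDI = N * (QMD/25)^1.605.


QMD/25 = 35.4/25 = 1.416
(1.416)^1.605 = exp(1.605 * ln(1.416)) = exp(1.605 * 0.347836) = exp(0.558277) = 1.74766
SDI = 636 * 1.74766 = 1111.51 ≈ 1112

1112


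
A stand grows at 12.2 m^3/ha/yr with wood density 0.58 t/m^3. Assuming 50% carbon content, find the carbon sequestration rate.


C = 12.2 * 0.58 * 0.5 = 3.538 ≈ 3.54 t C/ha/yr

3.54 t C/ha/yr


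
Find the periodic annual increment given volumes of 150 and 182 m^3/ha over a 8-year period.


PAI = (V2 - V1) / period = (182 - 150) / 8 = 32 / 8 = 4.00 m^3/ha/yr

4.00 m^3/ha/yr


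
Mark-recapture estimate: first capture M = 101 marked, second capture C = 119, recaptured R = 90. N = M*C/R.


N = M * C / R = 101 * 119 / 90 = 12019 / 90 = 133.54 ≈ 134

134 individuals


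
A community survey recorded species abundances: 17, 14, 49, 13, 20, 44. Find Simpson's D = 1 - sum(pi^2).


Total N = 17 + 14 + 49 + 13 + 20 + 44 = 157
Per-species terms:
  p = 17/157 = 0.108280; p^2 = 0.108280^2 = 0.011725
  p = 14/157 = 0.089172; p^2 = 0.089172^2 = 0.007952
  p = 49/157 = 0.312102; p^2 = 0.312102^2 = 0.097408
  p = 13/157 = 0.082803; p^2 = 0.082803^2 = 0.006856
  p = 20/157 = 0.127389; p^2 = 0.127389^2 = 0.016228
  p = 44/157 = 0.280255; p^2 = 0.280255^2 = 0.078543
sum(p^2) = 0.011725 + 0.007952 + 0.097408 + 0.006856 + 0.016228 + 0.078543 = 0.218712
D = 1 - 0.218712 = 0.781288 ≈ 0.7813

0.7813


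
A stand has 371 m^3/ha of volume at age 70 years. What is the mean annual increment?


MAI = 371 / 70 = 5.30 m^3/ha/yr

5.30 m^3/ha/yr


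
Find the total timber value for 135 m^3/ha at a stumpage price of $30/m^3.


Value = 135 * 30 = $4050/ha

$4050/ha


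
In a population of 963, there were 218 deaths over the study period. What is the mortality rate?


Mortality rate = 218 / 963 = 0.226376 ≈ 0.2264

0.2264


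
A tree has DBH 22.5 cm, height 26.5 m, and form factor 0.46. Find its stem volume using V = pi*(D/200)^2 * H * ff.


(D/200)^2 = (22.5/200)^2 = 0.1125^2 = 0.01265625
BA = 3.141593 * 0.01265625 = 0.0397608 m^2
V = 0.0397608 * 26.5 * 0.46 = 0.484684 ≈ 0.485 m^3

0.485 m^3


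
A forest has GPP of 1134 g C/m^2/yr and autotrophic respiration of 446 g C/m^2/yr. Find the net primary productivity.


NPP = GPP - Ra = 1134 - 446 = 688 g C/m^2/yr

688 g C/m^2/yr


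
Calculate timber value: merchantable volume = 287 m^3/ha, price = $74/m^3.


Value = 287 * 74 = $21238/ha

$21238/ha


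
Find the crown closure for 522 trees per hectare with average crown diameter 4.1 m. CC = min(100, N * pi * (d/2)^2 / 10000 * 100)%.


(d/2)^2 = (4.1/2)^2 = 2.05^2 = 4.2025
Crown area = 3.141593 * 4.2025 = 13.2025 m^2
N * area / 10000 * 100 = 522 * 13.2025 / 10000 * 100 = 68.9171
CC = min(100, 68.9171) = 68.9171 ≈ 68.9%

68.9%


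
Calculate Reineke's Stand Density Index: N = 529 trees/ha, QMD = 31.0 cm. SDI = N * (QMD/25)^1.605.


QMD/25 = 31.0/25 = 1.24
(1.24)^1.605 = exp(1.605 * ln(1.24)) = exp(1.605 * 0.215111) = exp(0.345253) = 1.41235
SDI = 529 * 1.41235 = 747.133 ≈ 747

747


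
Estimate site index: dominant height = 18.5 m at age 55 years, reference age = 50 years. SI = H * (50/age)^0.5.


50/55 = 0.909091
(0.909091)^0.5 = 0.953463
SI = 18.5 * 0.953463 = 17.6391 ≈ 17.6 m

17.6 m


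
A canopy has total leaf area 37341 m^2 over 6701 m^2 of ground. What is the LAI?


LAI = 37341 / 6701 = 5.5725 ≈ 5.57

5.57


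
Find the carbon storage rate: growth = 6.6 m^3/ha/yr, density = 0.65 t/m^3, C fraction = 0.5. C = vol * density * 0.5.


C = 6.6 * 0.65 * 0.5 = 2.145 ≈ 2.15 t C/ha/yr

2.15 t C/ha/yr


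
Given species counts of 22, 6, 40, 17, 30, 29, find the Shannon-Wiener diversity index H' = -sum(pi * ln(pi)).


Total N = 22 + 6 + 40 + 17 + 30 + 29 = 144
Per-species terms:
  p = 22/144 = 0.152778; ln(p) = -1.878769; p*ln(p) = 0.152778 * (-1.878769) = -0.287035
  p = 6/144 = 0.041667; ln(p) = -3.178046; p*ln(p) = 0.041667 * (-3.178046) = -0.132420
  p = 40/144 = 0.277778; ln(p) = -1.280933; p*ln(p) = 0.277778 * (-1.280933) = -0.355815
  p = 17/144 = 0.118056; ln(p) = -2.136596; p*ln(p) = 0.118056 * (-2.136596) = -0.252238
  p = 30/144 = 0.208333; ln(p) = -1.568618; p*ln(p) = 0.208333 * (-1.568618) = -0.326795
  p = 29/144 = 0.201389; ln(p) = -1.602517; p*ln(p) = 0.201389 * (-1.602517) = -0.322729
sum(p*ln(p)) = (-0.287035) + (-0.132420) + (-0.355815) + (-0.252238) + (-0.326795) + (-0.322729) = -1.677032
H' = -(-1.677032) = 1.677032 ≈ 1.6770

1.6770


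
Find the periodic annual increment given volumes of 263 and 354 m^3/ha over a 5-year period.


PAI = (V2 - V1) / period = (354 - 263) / 5 = 91 / 5 = 18.20 m^3/ha/yr

18.20 m^3/ha/yr


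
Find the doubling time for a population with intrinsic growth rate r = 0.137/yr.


td = ln(2) / 0.137 = 0.693147 / 0.137 = 5.05947 ≈ 5.1 years

5.1 years


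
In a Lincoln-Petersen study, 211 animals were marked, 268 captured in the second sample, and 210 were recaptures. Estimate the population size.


N = M * C / R = 211 * 268 / 210 = 56548 / 210 = 269.28 ≈ 269

269 individuals


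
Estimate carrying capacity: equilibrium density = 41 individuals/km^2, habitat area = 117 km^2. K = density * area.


K = 41 * 117 = 4797 individuals

4797 individuals


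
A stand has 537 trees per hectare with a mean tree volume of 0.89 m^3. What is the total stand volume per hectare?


V_stand = 537 * 0.89 = 477.93 ≈ 477.9 m^3/ha

477.9 m^3/ha


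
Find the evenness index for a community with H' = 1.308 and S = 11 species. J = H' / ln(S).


ln(11) = 2.39790
J = H' / ln(S) = 1.308 / 2.39790 = 0.545477 ≈ 0.5455

0.5455


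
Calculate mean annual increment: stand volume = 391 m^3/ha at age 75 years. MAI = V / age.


MAI = 391 / 75 = 5.2133 ≈ 5.21 m^3/ha/yr

5.21 m^3/ha/yr


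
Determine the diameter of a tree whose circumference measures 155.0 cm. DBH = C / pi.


DBH = C / pi = 155.0 / 3.141593 = 49.3380 ≈ 49.34 cm

49.34 cm


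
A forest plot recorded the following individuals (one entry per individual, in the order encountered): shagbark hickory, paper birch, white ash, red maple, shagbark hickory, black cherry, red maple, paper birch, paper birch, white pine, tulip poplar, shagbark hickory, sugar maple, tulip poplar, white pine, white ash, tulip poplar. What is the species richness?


Total individuals logged = 17
Distinct species (count of individuals): shagbark hickory (3), paper birch (3), white ash (2), red maple (2), black cherry (1), white pine (2), tulip poplar (3), sugar maple (1)
Species richness = number of distinct species = 8

8


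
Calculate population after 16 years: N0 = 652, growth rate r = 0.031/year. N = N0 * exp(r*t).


r*t = 0.031 * 16 = 0.496
exp(0.496) = 1.64214
N = 652 * 1.64214 = 1070.68 ≈ 1071

1071


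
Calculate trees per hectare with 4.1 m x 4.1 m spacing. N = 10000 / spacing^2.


N = 10000 / 4.1^2 = 10000 / 16.81 = 594.884 ≈ 595 trees/ha

595 trees/ha


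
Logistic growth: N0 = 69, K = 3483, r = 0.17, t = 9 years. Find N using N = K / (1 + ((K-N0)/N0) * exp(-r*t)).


(K - N0)/N0 = (3483 - 69)/69 = 3414/69 = 49.4783
r*t = 0.17 * 9 = 1.53; exp(-1.53) = 0.216536
49.4783 * 0.216536 = 10.7138
1 + 10.7138 = 11.7138
N = 3483 / 11.7138 = 297.342 ≈ 297

297


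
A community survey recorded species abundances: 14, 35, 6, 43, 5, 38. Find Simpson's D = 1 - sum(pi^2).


Total N = 14 + 35 + 6 + 43 + 5 + 38 = 141
Per-species terms:
  p = 14/141 = 0.099291; p^2 = 0.099291^2 = 0.009859
  p = 35/141 = 0.248227; p^2 = 0.248227^2 = 0.061617
  p = 6/141 = 0.042553; p^2 = 0.042553^2 = 0.001811
  p = 43/141 = 0.304965; p^2 = 0.304965^2 = 0.093004
  p = 5/141 = 0.035461; p^2 = 0.035461^2 = 0.001257
  p = 38/141 = 0.269504; p^2 = 0.269504^2 = 0.072632
sum(p^2) = 0.009859 + 0.061617 + 0.001811 + 0.093004 + 0.001257 + 0.072632 = 0.240180
D = 1 - 0.240180 = 0.759820 ≈ 0.7598

0.7598


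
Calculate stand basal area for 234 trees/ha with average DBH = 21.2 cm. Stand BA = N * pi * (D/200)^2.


(D/200)^2 = (21.2/200)^2 = 0.106^2 = 0.011236
Individual BA = 3.141593 * 0.011236 = 0.0352989 m^2
Stand BA = 234 * 0.0352989 = 8.25994 ≈ 8.26 m^2/ha

8.26 m^2/ha


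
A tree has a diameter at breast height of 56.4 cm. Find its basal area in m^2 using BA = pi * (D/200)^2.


D/200 = 56.4/200 = 0.282 m
(D/200)^2 = 0.282^2 = 0.079524
BA = 3.141593 * 0.079524 = 0.249832 ≈ 0.2498 m^2

0.2498 m^2


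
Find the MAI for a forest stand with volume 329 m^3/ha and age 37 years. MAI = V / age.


MAI = 329 / 37 = 8.8919 ≈ 8.89 m^3/ha/yr

8.89 m^3/ha/yr


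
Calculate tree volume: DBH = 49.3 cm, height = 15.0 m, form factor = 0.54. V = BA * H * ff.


(D/200)^2 = (49.3/200)^2 = 0.2465^2 = 0.06076225
BA = 3.141593 * 0.06076225 = 0.190890 m^2
V = 0.190890 * 15.0 * 0.54 = 1.54621 ≈ 1.546 m^3

1.546 m^3


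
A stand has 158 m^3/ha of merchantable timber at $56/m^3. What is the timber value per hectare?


Value = 158 * 56 = $8848/ha

$8848/ha


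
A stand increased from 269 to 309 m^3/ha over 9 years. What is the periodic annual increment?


PAI = (V2 - V1) / period = (309 - 269) / 9 = 40 / 9 = 4.4444 ≈ 4.44 m^3/ha/yr

4.44 m^3/ha/yr


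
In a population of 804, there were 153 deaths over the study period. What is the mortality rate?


Mortality rate = 153 / 804 = 0.190299 ≈ 0.1903

0.1903


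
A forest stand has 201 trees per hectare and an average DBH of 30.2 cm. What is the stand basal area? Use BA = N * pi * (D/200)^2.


(D/200)^2 = (30.2/200)^2 = 0.151^2 = 0.022801
Individual BA = 3.141593 * 0.022801 = 0.0716315 m^2
Stand BA = 201 * 0.0716315 = 14.3979 ≈ 14.40 m^2/ha

14.40 m^2/ha


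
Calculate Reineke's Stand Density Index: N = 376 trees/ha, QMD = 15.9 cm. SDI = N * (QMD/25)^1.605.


QMD/25 = 15.9/25 = 0.636
(0.636)^1.605 = exp(1.605 * ln(0.636)) = exp(1.605 * (-0.452557)) = exp(-0.726354) = 0.483669
SDI = 376 * 0.483669 = 181.860 ≈ 182

182


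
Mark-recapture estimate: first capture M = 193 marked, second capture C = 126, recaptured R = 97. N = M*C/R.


N = M * C / R = 193 * 126 / 97 = 24318 / 97 = 250.70 ≈ 251

251 individuals


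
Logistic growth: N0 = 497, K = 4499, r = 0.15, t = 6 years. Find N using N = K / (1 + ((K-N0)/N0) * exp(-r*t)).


(K - N0)/N0 = (4499 - 497)/497 = 4002/497 = 8.05231
r*t = 0.15 * 6 = 0.9; exp(-0.9) = 0.406570
8.05231 * 0.406570 = 3.27383
1 + 3.27383 = 4.27383
N = 4499 / 4.27383 = 1052.69 ≈ 1053

1053


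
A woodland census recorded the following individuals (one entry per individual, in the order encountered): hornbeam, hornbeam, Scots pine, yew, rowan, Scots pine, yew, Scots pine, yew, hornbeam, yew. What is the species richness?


Total individuals logged = 11
Distinct species (count of individuals): hornbeam (3), Scots pine (3), yew (4), rowan (1)
Species richness = number of distinct species = 4

4


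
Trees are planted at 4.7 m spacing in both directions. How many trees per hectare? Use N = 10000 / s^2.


N = 10000 / 4.7^2 = 10000 / 22.09 = 452.694 ≈ 453 trees/ha

453 trees/ha


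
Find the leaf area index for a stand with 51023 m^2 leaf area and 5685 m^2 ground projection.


LAI = 51023 / 5685 = 8.9750 ≈ 8.98

8.98


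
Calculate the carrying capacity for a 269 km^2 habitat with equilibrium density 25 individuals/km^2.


K = 25 * 269 = 6725 individuals

6725 individuals


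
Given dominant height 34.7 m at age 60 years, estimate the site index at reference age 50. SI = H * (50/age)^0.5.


50/60 = 0.833333
(0.833333)^0.5 = 0.912871
SI = 34.7 * 0.912871 = 31.6766 ≈ 31.7 m

31.7 m


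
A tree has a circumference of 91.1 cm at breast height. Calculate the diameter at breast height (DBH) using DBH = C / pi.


DBH = C / pi = 91.1 / 3.141593 = 28.9980 ≈ 29.00 cm

29.00 cm


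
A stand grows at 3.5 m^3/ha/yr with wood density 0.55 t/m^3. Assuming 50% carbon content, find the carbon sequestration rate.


C = 3.5 * 0.55 * 0.5 = 0.9625 ≈ 0.96 t C/ha/yr

0.96 t C/ha/yr


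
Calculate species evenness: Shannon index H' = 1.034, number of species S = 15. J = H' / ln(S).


ln(15) = 2.70805
J = H' / ln(S) = 1.034 / 2.70805 = 0.381825 ≈ 0.3818

0.3818


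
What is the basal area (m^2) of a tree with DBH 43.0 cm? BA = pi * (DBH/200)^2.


D/200 = 43.0/200 = 0.215 m
(D/200)^2 = 0.215^2 = 0.046225
BA = 3.141593 * 0.046225 = 0.145220 ≈ 0.1452 m^2

0.1452 m^2


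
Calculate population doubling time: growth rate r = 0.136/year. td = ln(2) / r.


td = ln(2) / 0.136 = 0.693147 / 0.136 = 5.09667 ≈ 5.1 years

5.1 years


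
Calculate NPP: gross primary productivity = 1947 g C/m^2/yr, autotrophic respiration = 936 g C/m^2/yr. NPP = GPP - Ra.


NPP = GPP - Ra = 1947 - 936 = 1011 g C/m^2/yr

1011 g C/m^2/yr


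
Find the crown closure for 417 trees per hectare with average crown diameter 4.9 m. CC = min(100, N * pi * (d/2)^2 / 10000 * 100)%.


(d/2)^2 = (4.9/2)^2 = 2.45^2 = 6.0025
Crown area = 3.141593 * 6.0025 = 18.8574 m^2
N * area / 10000 * 100 = 417 * 18.8574 / 10000 * 100 = 78.6354
CC = min(100, 78.6354) = 78.6354 ≈ 78.6%

78.6%


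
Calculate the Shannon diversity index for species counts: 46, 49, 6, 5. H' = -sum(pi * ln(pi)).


Total N = 46 + 49 + 6 + 5 = 106
Per-species terms:
  p = 46/106 = 0.433962; ln(p) = -0.834798; p*ln(p) = 0.433962 * (-0.834798) = -0.362271
  p = 49/106 = 0.462264; ln(p) = -0.771619; p*ln(p) = 0.462264 * (-0.771619) = -0.356692
  p = 6/106 = 0.056604; ln(p) = -2.871676; p*ln(p) = 0.056604 * (-2.871676) = -0.162548
  p = 5/106 = 0.047170; ln(p) = -3.053997; p*ln(p) = 0.047170 * (-3.053997) = -0.144057
sum(p*ln(p)) = (-0.362271) + (-0.356692) + (-0.162548) + (-0.144057) = -1.025568
H' = -(-1.025568) = 1.025568 ≈ 1.0256

1.0256


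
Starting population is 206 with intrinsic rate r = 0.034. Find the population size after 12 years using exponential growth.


r*t = 0.034 * 12 = 0.408
exp(0.408) = 1.50381
N = 206 * 1.50381 = 309.785 ≈ 310

310


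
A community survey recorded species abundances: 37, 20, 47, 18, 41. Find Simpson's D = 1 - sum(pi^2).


Total N = 37 + 20 + 47 + 18 + 41 = 163
Per-species terms:
  p = 37/163 = 0.226994; p^2 = 0.226994^2 = 0.051526
  p = 20/163 = 0.122699; p^2 = 0.122699^2 = 0.015055
  p = 47/163 = 0.288344; p^2 = 0.288344^2 = 0.083142
  p = 18/163 = 0.110429; p^2 = 0.110429^2 = 0.012195
  p = 41/163 = 0.251534; p^2 = 0.251534^2 = 0.063269
sum(p^2) = 0.051526 + 0.015055 + 0.083142 + 0.012195 + 0.063269 = 0.225187
D = 1 - 0.225187 = 0.774813 ≈ 0.7748

0.7748


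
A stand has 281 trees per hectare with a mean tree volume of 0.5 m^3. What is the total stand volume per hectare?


V_stand = 281 * 0.5 = 140.5 m^3/ha

140.5 m^3/ha


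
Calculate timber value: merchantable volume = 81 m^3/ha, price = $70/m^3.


Value = 81 * 70 = $5670/ha

$5670/ha


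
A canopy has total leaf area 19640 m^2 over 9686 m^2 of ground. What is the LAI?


LAI = 19640 / 9686 = 2.0277 ≈ 2.03

2.03


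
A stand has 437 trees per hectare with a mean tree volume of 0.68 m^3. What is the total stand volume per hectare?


V_stand = 437 * 0.68 = 297.16 ≈ 297.2 m^3/ha

297.2 m^3/ha


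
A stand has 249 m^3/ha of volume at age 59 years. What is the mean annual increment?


MAI = 249 / 59 = 4.2203 ≈ 4.22 m^3/ha/yr

4.22 m^3/ha/yr


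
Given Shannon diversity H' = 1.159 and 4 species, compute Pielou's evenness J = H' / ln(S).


ln(4) = 1.38629
J = H' / ln(S) = 1.159 / 1.38629 = 0.836044 ≈ 0.8360

0.8360


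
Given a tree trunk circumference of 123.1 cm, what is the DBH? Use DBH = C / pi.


DBH = C / pi = 123.1 / 3.141593 = 39.1839 ≈ 39.18 cm

39.18 cm


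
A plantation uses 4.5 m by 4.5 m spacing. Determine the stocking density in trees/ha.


N = 10000 / 4.5^2 = 10000 / 20.25 = 493.827 ≈ 494 trees/ha

494 trees/ha


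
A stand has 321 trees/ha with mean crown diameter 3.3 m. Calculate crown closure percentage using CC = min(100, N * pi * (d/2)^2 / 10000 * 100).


(d/2)^2 = (3.3/2)^2 = 1.65^2 = 2.7225
Crown area = 3.141593 * 2.7225 = 8.55299 m^2
N * area / 10000 * 100 = 321 * 8.55299 / 10000 * 100 = 27.4551
CC = min(100, 27.4551) = 27.4551 ≈ 27.5%

27.5%


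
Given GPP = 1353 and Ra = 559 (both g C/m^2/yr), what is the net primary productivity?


NPP = GPP - Ra = 1353 - 559 = 794 g C/m^2/yr

794 g C/m^2/yr


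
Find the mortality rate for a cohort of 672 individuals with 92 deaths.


Mortality rate = 92 / 672 = 0.136905 ≈ 0.1369

0.1369


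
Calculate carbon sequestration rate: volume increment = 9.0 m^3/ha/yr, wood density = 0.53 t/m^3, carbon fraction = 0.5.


C = 9.0 * 0.53 * 0.5 = 2.385 ≈ 2.39 t C/ha/yr

2.39 t C/ha/yr


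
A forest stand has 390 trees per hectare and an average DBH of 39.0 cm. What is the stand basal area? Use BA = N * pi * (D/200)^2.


(D/200)^2 = (39.0/200)^2 = 0.195^2 = 0.038025
Individual BA = 3.141593 * 0.038025 = 0.119459 m^2
Stand BA = 390 * 0.119459 = 46.5890 ≈ 46.59 m^2/ha

46.59 m^2/ha


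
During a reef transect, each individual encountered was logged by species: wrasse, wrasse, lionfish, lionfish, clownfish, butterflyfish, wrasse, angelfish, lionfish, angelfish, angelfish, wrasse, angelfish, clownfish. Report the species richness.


Total individuals logged = 14
Distinct species (count of individuals): wrasse (4), lionfish (3), clownfish (2), butterflyfish (1), angelfish (4)
Species richness = number of distinct species = 5

5


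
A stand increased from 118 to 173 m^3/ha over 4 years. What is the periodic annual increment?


PAI = (V2 - V1) / period = (173 - 118) / 4 = 55 / 4 = 13.75 m^3/ha/yr

13.75 m^3/ha/yr


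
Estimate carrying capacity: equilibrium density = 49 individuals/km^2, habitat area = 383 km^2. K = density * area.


K = 49 * 383 = 18767 individuals

18767 individuals


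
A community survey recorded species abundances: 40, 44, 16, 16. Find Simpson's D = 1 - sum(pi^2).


Total N = 40 + 44 + 16 + 16 = 116
Per-species terms:
  p = 40/116 = 0.344828; p^2 = 0.344828^2 = 0.118906
  p = 44/116 = 0.379310; p^2 = 0.379310^2 = 0.143876
  p = 16/116 = 0.137931; p^2 = 0.137931^2 = 0.019025
  p = 16/116 = 0.137931; p^2 = 0.137931^2 = 0.019025
sum(p^2) = 0.118906 + 0.143876 + 0.019025 + 0.019025 = 0.300832
D = 1 - 0.300832 = 0.699168 ≈ 0.6992

0.6992


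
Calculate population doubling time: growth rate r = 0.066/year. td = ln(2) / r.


td = ln(2) / 0.066 = 0.693147 / 0.066 = 10.5022 ≈ 10.5 years

10.5 years


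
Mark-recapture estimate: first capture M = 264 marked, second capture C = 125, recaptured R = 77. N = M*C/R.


N = M * C / R = 264 * 125 / 77 = 33000 / 77 = 428.57 ≈ 429

429 individuals


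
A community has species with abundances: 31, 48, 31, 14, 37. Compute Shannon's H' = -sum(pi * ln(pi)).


Total N = 31 + 48 + 31 + 14 + 37 = 161
Per-species terms:
  p = 31/161 = 0.192547; ln(p) = -1.647415; p*ln(p) = 0.192547 * (-1.647415) = -0.317205
  p = 48/161 = 0.298137; ln(p) = -1.210202; p*ln(p) = 0.298137 * (-1.210202) = -0.360806
  p = 31/161 = 0.192547; ln(p) = -1.647415; p*ln(p) = 0.192547 * (-1.647415) = -0.317205
  p = 14/161 = 0.086957; ln(p) = -2.442342; p*ln(p) = 0.086957 * (-2.442342) = -0.212379
  p = 37/161 = 0.229814; ln(p) = -1.470485; p*ln(p) = 0.229814 * (-1.470485) = -0.337938
sum(p*ln(p)) = (-0.317205) + (-0.360806) + (-0.317205) + (-0.212379) + (-0.337938) = -1.545533
H' = -(-1.545533) = 1.545533 ≈ 1.5455

1.5455


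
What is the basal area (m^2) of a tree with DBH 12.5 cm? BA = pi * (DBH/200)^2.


D/200 = 12.5/200 = 0.0625 m
(D/200)^2 = 0.0625^2 = 0.00390625
BA = 3.141593 * 0.00390625 = 0.0122718 ≈ 0.0123 m^2

0.0123 m^2


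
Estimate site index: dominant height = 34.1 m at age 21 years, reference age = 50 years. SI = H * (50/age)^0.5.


50/21 = 2.38095
(2.38095)^0.5 = 1.54303
SI = 34.1 * 1.54303 = 52.6173 ≈ 52.6 m

52.6 m


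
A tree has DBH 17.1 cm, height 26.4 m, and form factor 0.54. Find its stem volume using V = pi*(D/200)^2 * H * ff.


(D/200)^2 = (17.1/200)^2 = 0.0855^2 = 0.00731025
BA = 3.141593 * 0.00731025 = 0.0229658 m^2
V = 0.0229658 * 26.4 * 0.54 = 0.327400 ≈ 0.327 m^3

0.327 m^3


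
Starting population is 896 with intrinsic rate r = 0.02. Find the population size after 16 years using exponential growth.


r*t = 0.02 * 16 = 0.32
exp(0.32) = 1.37713
N = 896 * 1.37713 = 1233.91 ≈ 1234

1234


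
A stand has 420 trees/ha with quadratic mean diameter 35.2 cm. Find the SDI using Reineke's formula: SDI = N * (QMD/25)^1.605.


QMD/25 = 35.2/25 = 1.408
(1.408)^1.605 = exp(1.605 * ln(1.408)) = exp(1.605 * 0.342170) = exp(0.549183) = 1.73184
SDI = 420 * 1.73184 = 727.373 ≈ 727

727


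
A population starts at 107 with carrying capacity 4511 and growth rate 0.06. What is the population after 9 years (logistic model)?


(K - N0)/N0 = (4511 - 107)/107 = 4404/107 = 41.1589
r*t = 0.06 * 9 = 0.54; exp(-0.54) = 0.582748
41.1589 * 0.582748 = 23.9853
1 + 23.9853 = 24.9853
N = 4511 / 24.9853 = 180.546 ≈ 181

181


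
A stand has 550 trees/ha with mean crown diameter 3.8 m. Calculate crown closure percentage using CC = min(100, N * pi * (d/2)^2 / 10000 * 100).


(d/2)^2 = (3.8/2)^2 = 1.9^2 = 3.61
Crown area = 3.141593 * 3.61 = 11.3412 m^2
N * area / 10000 * 100 = 550 * 11.3412 / 10000 * 100 = 62.3766
CC = min(100, 62.3766) = 62.3766 ≈ 62.4%

62.4%


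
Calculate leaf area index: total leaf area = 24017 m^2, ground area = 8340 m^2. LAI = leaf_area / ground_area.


LAI = 24017 / 8340 = 2.8797 ≈ 2.88

2.88
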